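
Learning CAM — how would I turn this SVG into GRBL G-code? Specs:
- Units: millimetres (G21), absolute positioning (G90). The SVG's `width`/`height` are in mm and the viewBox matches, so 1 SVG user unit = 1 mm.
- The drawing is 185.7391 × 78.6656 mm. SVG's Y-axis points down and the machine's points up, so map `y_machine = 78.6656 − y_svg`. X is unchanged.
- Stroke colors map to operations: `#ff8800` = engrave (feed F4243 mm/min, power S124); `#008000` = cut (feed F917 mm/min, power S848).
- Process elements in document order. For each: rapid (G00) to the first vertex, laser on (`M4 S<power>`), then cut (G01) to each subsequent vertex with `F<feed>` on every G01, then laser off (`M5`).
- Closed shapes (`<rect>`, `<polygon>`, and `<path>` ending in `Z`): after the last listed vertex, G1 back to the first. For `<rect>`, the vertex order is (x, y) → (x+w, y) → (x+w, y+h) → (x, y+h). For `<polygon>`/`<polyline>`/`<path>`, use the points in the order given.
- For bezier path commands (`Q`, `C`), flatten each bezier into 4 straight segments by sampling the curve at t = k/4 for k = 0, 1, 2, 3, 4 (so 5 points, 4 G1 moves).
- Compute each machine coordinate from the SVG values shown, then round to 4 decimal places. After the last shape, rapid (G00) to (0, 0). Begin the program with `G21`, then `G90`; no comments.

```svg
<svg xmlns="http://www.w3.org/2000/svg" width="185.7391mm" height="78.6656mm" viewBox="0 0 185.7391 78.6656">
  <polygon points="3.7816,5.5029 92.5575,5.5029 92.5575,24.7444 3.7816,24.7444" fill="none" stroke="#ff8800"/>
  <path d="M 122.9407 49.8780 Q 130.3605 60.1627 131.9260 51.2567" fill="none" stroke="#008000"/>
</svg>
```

G21
G90
G00 X3.7816 Y73.1627
M4 S124
G01 X92.5575 Y73.1627 F4243
G01 X92.5575 Y53.9212 F4243
G01 X3.7816 Y53.9212 F4243
G01 X3.7816 Y73.1627 F4243
M5
G00 X122.9407 Y28.7876
M4 S848
G01 X126.2847 Y24.8447 F917
G01 X128.8969 Y23.3006 F917
G01 X130.7774 Y24.1553 F917
G01 X131.9260 Y27.4089 F917
M5
G00 X0.0000 Y0.0000

1 u = 1 mm; y_m = 78.6656 − y.

[1] `<polygon>` rectangle, #ff8800→engrave S124 F4243: (3.7816,73.1627) → (92.5575,73.1627) → (92.5575,53.9212) → (3.7816,53.9212) → (3.7816,73.1627) (closed)

[2] `<path>` quadratic bezier, #008000→cut S848 F917: (122.9407,28.7876) → (126.2847,24.8447) → (128.8969,23.3006) → (130.7774,24.1553) → (131.9260,27.4089)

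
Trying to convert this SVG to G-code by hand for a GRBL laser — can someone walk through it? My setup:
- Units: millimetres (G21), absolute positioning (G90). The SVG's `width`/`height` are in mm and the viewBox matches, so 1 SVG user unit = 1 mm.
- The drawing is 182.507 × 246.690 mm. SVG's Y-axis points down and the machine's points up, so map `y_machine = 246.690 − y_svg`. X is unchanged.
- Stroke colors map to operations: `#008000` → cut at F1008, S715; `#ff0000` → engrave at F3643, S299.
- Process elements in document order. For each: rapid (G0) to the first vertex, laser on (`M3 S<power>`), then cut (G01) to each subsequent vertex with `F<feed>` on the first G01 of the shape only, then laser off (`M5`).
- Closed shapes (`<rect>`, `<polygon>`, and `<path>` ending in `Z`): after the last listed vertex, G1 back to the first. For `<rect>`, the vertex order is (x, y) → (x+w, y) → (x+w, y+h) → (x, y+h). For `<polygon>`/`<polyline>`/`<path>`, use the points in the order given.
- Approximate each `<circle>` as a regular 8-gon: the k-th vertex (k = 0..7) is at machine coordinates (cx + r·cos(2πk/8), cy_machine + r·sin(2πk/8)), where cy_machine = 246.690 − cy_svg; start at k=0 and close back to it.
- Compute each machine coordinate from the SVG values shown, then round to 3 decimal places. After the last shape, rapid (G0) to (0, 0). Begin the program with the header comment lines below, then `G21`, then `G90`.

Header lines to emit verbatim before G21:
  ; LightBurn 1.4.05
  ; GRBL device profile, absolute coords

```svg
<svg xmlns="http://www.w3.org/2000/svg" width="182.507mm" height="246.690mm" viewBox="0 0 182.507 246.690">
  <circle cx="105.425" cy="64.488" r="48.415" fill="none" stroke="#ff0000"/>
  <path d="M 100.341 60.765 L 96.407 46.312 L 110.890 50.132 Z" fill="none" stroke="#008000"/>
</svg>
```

Since the viewBox matches the mm dimensions, user units are millimetres directly. The only transform is the Y-flip y_m = 246.690 − y_svg.

Shape 1 is a circle drawn with `<circle>`. Its stroke #ff0000 means engrave at S299, F3643. After flipping Y the toolpath is (153.840,182.202) → (139.660,216.437) → (105.425,230.617) → (71.190,216.437) → (57.010,182.202) → (71.190,147.967) → (105.425,133.787) → (139.660,147.967) → (153.840,182.202), returning to the start.

Shape 2 is a regular polygon drawn with `<path>`. Its stroke #008000 means cut at S715, F1008. After flipping Y the toolpath is (100.341,185.925) → (96.407,200.378) → (110.890,196.558) → (100.341,185.925), returning to the start.

; LightBurn 1.4.05
; GRBL device profile, absolute coords
G21
G90
G0 X153.840 Y182.202
M3 S299
G01 X139.660 Y216.437 F3643
G01 X105.425 Y230.617
G01 X71.190 Y216.437
G01 X57.010 Y182.202
G01 X71.190 Y147.967
G01 X105.425 Y133.787
G01 X139.660 Y147.967
G01 X153.840 Y182.202
M5
G0 X100.341 Y185.925
M3 S715
G01 X96.407 Y200.378 F1008
G01 X110.890 Y196.558
G01 X100.341 Y185.925
M5
G0 X0.000 Y0.000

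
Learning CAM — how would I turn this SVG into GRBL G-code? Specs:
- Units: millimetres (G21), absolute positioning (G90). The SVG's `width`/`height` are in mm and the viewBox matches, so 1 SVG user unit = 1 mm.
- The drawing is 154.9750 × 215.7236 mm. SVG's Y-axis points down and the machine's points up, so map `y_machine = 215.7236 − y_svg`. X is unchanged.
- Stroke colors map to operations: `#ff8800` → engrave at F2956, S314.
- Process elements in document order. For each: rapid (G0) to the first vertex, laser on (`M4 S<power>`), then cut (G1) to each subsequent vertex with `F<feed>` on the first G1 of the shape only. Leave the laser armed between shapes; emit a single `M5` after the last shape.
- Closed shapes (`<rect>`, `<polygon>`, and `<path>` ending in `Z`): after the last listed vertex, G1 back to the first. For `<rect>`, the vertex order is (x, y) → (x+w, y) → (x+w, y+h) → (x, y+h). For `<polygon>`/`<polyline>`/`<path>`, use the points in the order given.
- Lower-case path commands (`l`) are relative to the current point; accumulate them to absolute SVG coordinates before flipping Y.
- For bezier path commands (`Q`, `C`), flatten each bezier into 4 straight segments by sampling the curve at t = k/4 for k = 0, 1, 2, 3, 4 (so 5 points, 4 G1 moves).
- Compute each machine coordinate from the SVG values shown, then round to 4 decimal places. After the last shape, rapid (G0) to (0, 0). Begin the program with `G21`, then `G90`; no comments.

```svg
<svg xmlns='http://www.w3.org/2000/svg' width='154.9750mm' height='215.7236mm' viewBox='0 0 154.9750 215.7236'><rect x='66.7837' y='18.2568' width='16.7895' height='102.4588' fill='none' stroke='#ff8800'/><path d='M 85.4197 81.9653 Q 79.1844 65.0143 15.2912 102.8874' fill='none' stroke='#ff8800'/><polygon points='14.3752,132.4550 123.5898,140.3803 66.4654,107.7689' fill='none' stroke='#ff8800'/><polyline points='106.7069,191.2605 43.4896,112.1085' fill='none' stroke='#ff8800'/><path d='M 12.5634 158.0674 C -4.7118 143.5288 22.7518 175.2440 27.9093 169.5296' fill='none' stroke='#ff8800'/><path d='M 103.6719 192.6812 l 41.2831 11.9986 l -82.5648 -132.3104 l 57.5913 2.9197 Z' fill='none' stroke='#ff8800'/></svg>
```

G21
G90
G0 X66.7837 Y197.4668
M4 S314
G1 X83.5732 Y197.4668 F2956
G1 X83.5732 Y95.0080
G1 X66.7837 Y95.0080
G1 X66.7837 Y197.4668
G0 X85.4197 Y133.7583
M4 S314
G1 X78.6984 Y138.8073 F2956
G1 X64.7699 Y137.0033
G1 X43.6342 Y128.3462
G1 X15.2912 Y112.8362
G0 X14.3752 Y83.2686
M4 S314
G1 X123.5898 Y75.3433 F2956
G1 X66.4654 Y107.9547
G1 X14.3752 Y83.2686
G0 X106.7069 Y24.4631
M4 S314
G1 X43.4896 Y103.6151 F2956
G0 X12.5634 Y57.6562
M4 S314
G1 X6.9479 Y61.1951 F2956
G1 X11.8241 Y55.2342
G1 X20.9064 Y47.6187
G1 X27.9093 Y46.1940
G0 X103.6719 Y23.0424
M4 S314
G1 X144.9550 Y11.0438 F2956
G1 X62.3902 Y143.3542
G1 X119.9815 Y140.4345
G1 X103.6719 Y23.0424
M5
G0 X0.0000 Y0.0000

Since the viewBox matches the mm dimensions, user units are millimetres directly. The only transform is the Y-flip y_m = 215.7236 − y_svg.

Shape 1 is a rectangle drawn with `<rect>`. Its stroke #ff8800 means engrave at S314, F2956. After flipping Y the toolpath is (66.7837,197.4668) → (83.5732,197.4668) → (83.5732,95.0080) → (66.7837,95.0080) → (66.7837,197.4668), returning to the start.

Shape 2 is a quadratic bezier drawn with `<path>`. Its stroke #ff8800 means engrave at S314, F2956. After flipping Y the toolpath is (85.4197,133.7583) → (78.6984,138.8073) → (64.7699,137.0033) → (43.6342,128.3462) → (15.2912,112.8362).

Shape 3 is a closed polygon drawn with `<polygon>`. Its stroke #ff8800 means engrave at S314, F2956. After flipping Y the toolpath is (14.3752,83.2686) → (123.5898,75.3433) → (66.4654,107.9547) → (14.3752,83.2686), returning to the start.

Shape 4 is a line segment drawn with `<polyline>`. Its stroke #ff8800 means engrave at S314, F2956. After flipping Y the toolpath is (106.7069,24.4631) → (43.4896,103.6151).

Shape 5 is a cubic bezier drawn with `<path>`. Its stroke #ff8800 means engrave at S314, F2956. After flipping Y the toolpath is (12.5634,57.6562) → (6.9479,61.1951) → (11.8241,55.2342) → (20.9064,47.6187) → (27.9093,46.1940).

Shape 6 is a closed polygon drawn with `<path>`. Its stroke #ff8800 means engrave at S314, F2956. After flipping Y the toolpath is (103.6719,23.0424) → (144.9550,11.0438) → (62.3902,143.3542) → (119.9815,140.4345) → (103.6719,23.0424), returning to the start.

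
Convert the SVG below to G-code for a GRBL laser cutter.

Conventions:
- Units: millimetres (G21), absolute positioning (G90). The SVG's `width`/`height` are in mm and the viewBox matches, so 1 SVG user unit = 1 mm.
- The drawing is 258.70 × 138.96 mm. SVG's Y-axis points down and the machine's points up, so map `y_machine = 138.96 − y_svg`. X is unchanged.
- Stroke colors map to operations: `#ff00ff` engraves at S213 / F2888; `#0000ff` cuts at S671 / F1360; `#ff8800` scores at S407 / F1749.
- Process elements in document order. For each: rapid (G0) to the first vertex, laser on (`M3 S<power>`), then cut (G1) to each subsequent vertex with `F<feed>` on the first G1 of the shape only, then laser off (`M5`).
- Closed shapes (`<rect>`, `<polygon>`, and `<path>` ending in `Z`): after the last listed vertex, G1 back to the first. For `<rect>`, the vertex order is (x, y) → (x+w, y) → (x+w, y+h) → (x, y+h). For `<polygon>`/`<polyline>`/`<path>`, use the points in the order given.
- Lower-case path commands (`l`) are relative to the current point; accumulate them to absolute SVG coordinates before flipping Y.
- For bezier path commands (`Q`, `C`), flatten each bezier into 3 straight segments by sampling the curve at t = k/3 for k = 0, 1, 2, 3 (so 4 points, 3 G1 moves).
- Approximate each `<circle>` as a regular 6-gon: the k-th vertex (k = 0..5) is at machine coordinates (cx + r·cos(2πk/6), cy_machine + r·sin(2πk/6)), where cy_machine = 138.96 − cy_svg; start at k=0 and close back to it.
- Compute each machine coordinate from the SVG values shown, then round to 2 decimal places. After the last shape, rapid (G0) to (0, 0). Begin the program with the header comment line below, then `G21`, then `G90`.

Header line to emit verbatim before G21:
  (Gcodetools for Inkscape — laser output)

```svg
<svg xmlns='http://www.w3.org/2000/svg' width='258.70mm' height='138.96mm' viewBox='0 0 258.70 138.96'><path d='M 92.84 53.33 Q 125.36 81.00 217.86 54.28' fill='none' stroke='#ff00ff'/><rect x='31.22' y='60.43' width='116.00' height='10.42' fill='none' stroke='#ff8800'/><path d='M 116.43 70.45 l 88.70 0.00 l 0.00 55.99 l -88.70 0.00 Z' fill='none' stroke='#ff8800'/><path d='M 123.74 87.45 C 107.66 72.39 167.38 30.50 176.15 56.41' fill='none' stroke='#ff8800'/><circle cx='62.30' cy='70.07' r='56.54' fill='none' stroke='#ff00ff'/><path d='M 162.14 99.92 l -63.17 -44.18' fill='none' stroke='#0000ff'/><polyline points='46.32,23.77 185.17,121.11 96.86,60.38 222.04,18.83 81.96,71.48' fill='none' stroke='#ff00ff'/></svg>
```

1 u = 1 mm; y_m = 138.96 − y.

[1] `<path>` quadratic bezier, #ff00ff→engrave S213 F2888: (92.84,85.63) → (121.18,73.23) → (162.86,72.91) → (217.86,84.68)

[2] `<rect>` rectangle, #ff8800→score S407 F1749: (31.22,78.53) → (147.22,78.53) → (147.22,68.11) → (31.22,68.11) → (31.22,78.53) (closed)

[3] `<path>` rectangle, #ff8800→score S407 F1749: (116.43,68.51) → (205.13,68.51) → (205.13,12.52) → (116.43,12.52) → (116.43,68.51) (closed)

[4] `<path>` cubic bezier, #ff8800→score S407 F1749: (123.74,51.51) → (128.23,72.01) → (155.09,89.36) → (176.15,82.55)

[5] `<circle>` circle, #ff00ff→engrave S213 F2888: (118.84,68.89) → (90.57,117.86) → (34.03,117.86) → (5.76,68.89) → (34.03,19.92) → (90.57,19.92) → (118.84,68.89) (closed)

[6] `<path>` line segment, #0000ff→cut S671 F1360: (162.14,39.04) → (98.97,83.22)

[7] `<polyline>` open polyline, #ff00ff→engrave S213 F2888: (46.32,115.19) → (185.17,17.85) → (96.86,78.58) → (222.04,120.13) → (81.96,67.48)

(Gcodetools for Inkscape — laser output)
G21
G90
G0 X92.84 Y85.63
M3 S213
G1 X121.18 Y73.23 F2888
G1 X162.86 Y72.91
G1 X217.86 Y84.68
M5
G0 X31.22 Y78.53
M3 S407
G1 X147.22 Y78.53 F1749
G1 X147.22 Y68.11
G1 X31.22 Y68.11
G1 X31.22 Y78.53
M5
G0 X116.43 Y68.51
M3 S407
G1 X205.13 Y68.51 F1749
G1 X205.13 Y12.52
G1 X116.43 Y12.52
G1 X116.43 Y68.51
M5
G0 X123.74 Y51.51
M3 S407
G1 X128.23 Y72.01 F1749
G1 X155.09 Y89.36
G1 X176.15 Y82.55
M5
G0 X118.84 Y68.89
M3 S213
G1 X90.57 Y117.86 F2888
G1 X34.03 Y117.86
G1 X5.76 Y68.89
G1 X34.03 Y19.92
G1 X90.57 Y19.92
G1 X118.84 Y68.89
M5
G0 X162.14 Y39.04
M3 S671
G1 X98.97 Y83.22 F1360
M5
G0 X46.32 Y115.19
M3 S213
G1 X185.17 Y17.85 F2888
G1 X96.86 Y78.58
G1 X222.04 Y120.13
G1 X81.96 Y67.48
M5
G0 X0.00 Y0.00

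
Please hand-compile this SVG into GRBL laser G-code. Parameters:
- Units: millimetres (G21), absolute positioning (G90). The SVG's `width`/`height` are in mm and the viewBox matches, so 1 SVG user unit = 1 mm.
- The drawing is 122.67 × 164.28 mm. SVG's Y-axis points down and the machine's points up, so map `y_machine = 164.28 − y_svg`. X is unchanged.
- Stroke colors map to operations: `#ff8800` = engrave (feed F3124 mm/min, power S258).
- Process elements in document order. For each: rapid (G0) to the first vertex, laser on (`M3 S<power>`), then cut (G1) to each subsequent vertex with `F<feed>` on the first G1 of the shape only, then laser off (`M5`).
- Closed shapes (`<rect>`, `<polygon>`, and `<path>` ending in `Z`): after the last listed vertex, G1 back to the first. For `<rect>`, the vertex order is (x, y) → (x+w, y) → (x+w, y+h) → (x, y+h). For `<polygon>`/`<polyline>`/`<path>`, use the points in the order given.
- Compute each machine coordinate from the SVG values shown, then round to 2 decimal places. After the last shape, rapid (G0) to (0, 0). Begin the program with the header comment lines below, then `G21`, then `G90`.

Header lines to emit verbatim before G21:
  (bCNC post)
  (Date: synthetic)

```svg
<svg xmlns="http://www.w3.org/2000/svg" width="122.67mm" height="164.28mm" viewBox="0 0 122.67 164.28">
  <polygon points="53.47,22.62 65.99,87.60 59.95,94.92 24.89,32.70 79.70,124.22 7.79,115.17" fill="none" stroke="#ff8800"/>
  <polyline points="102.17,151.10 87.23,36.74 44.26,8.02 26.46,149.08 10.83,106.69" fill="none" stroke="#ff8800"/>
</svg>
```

(bCNC post)
(Date: synthetic)
G21
G90
G0 X53.47 Y141.66
M3 S258
G1 X65.99 Y76.68 F3124
G1 X59.95 Y69.36
G1 X24.89 Y131.58
G1 X79.70 Y40.06
G1 X7.79 Y49.11
G1 X53.47 Y141.66
M5
G0 X102.17 Y13.18
M3 S258
G1 X87.23 Y127.54 F3124
G1 X44.26 Y156.26
G1 X26.46 Y15.20
G1 X10.83 Y57.59
M5
G0 X0.00 Y0.00

Since the viewBox matches the mm dimensions, user units are millimetres directly. The only transform is the Y-flip y_m = 164.28 − y_svg.

Shape 1 is a closed polygon drawn with `<polygon>`. Its stroke #ff8800 means engrave at S258, F3124. After flipping Y the toolpath is (53.47,141.66) → (65.99,76.68) → (59.95,69.36) → (24.89,131.58) → (79.70,40.06) → (7.79,49.11) → (53.47,141.66), returning to the start.

Shape 2 is a open polyline drawn with `<polyline>`. Its stroke #ff8800 means engrave at S258, F3124. After flipping Y the toolpath is (102.17,13.18) → (87.23,127.54) → (44.26,156.26) → (26.46,15.20) → (10.83,57.59).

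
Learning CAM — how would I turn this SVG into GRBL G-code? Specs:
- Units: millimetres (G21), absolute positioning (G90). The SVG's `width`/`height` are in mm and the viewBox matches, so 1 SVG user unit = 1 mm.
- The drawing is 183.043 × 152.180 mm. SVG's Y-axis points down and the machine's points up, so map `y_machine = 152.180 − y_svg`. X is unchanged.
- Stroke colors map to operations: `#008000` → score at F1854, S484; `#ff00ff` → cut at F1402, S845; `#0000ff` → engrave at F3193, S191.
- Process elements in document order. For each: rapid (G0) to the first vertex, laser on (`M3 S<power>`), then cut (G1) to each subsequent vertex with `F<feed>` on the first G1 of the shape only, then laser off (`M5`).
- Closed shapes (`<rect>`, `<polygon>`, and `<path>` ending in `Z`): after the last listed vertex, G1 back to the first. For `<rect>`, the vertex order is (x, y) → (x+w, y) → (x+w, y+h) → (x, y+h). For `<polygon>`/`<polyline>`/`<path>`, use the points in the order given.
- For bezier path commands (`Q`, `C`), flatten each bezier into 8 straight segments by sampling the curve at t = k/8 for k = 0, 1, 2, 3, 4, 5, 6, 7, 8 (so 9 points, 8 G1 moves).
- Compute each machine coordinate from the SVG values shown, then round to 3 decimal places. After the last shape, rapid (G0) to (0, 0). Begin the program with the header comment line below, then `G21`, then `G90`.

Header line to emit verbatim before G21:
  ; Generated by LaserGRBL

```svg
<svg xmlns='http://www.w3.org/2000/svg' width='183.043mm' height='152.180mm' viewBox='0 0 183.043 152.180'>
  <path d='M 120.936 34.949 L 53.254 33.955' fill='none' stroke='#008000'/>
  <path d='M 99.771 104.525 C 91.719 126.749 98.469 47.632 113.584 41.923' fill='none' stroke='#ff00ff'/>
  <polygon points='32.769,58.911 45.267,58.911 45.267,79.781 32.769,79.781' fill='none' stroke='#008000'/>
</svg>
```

; Generated by LaserGRBL
G21
G90
G0 X120.936 Y117.231
M3 S484
G1 X53.254 Y118.225 F1854
M5
G0 X99.771 Y47.655
M3 S845
G1 X97.433 Y43.730 F1402
G1 X96.407 Y47.258
G1 X96.618 Y56.191
G1 X97.990 Y68.481
G1 X100.448 Y82.081
G1 X103.917 Y94.942
G1 X108.321 Y105.016
G1 X113.584 Y110.257
M5
G0 X32.769 Y93.269
M3 S484
G1 X45.267 Y93.269 F1854
G1 X45.267 Y72.399
G1 X32.769 Y72.399
G1 X32.769 Y93.269
M5
G0 X0.000 Y0.000

Since the viewBox matches the mm dimensions, user units are millimetres directly. The only transform is the Y-flip y_m = 152.180 − y_svg.

Shape 1 is a line segment drawn with `<path>`. Its stroke #008000 means score at S484, F1854. After flipping Y the toolpath is (120.936,117.231) → (53.254,118.225).

Shape 2 is a cubic bezier drawn with `<path>`. Its stroke #ff00ff means cut at S845, F1402. After flipping Y the toolpath is (99.771,47.655) → (97.433,43.730) → (96.407,47.258) → (96.618,56.191) → (97.990,68.481) → (100.448,82.081) → (103.917,94.942) → (108.321,105.016) → (113.584,110.257).

Shape 3 is a rectangle drawn with `<polygon>`. Its stroke #008000 means score at S484, F1854. After flipping Y the toolpath is (32.769,93.269) → (45.267,93.269) → (45.267,72.399) → (32.769,72.399) → (32.769,93.269), returning to the start.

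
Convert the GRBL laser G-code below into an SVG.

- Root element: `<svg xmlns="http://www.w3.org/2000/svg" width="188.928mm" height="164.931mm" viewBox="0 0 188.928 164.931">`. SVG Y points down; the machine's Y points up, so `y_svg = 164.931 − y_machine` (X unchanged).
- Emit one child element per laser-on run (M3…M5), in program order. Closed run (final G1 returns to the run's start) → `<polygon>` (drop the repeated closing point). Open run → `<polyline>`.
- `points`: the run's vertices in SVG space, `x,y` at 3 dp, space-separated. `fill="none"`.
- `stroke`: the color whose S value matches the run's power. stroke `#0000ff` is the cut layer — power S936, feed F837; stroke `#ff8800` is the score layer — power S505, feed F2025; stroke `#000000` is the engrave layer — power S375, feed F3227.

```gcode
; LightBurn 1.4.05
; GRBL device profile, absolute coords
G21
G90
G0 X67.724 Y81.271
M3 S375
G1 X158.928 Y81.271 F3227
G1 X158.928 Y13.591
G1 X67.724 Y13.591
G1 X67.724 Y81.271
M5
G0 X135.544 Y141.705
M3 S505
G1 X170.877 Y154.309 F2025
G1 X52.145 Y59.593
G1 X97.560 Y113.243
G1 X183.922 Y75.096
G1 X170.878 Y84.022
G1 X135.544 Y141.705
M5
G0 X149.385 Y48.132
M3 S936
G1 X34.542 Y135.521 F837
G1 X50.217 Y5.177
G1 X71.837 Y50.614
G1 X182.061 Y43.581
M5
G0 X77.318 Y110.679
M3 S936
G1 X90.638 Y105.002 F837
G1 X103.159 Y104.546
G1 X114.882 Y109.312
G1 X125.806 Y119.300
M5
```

<svg xmlns="http://www.w3.org/2000/svg" width="188.928mm" height="164.931mm" viewBox="0 0 188.928 164.931">
  <polygon points="67.724,83.660 158.928,83.660 158.928,151.340 67.724,151.340" fill="none" stroke="#000000"/>
  <polygon points="135.544,23.226 170.877,10.622 52.145,105.338 97.560,51.688 183.922,89.835 170.878,80.909" fill="none" stroke="#ff8800"/>
  <polyline points="149.385,116.799 34.542,29.410 50.217,159.754 71.837,114.317 182.061,121.350" fill="none" stroke="#0000ff"/>
  <polyline points="77.318,54.252 90.638,59.929 103.159,60.385 114.882,55.619 125.806,45.631" fill="none" stroke="#0000ff"/>
</svg>

Each laser-on run becomes one SVG element. Flip Y back into SVG space with y_svg = 164.931 − y_machine.

Run 1: power S375 maps to stroke `#000000` (engrave). The run returns to its start, so emit a `<polygon>` with points (Y-flipped): 67.724,83.660 158.928,83.660 158.928,151.340 67.724,151.340.

Run 2: power S505 maps to stroke `#ff8800` (score). The run returns to its start, so emit a `<polygon>` with points (Y-flipped): 135.544,23.226 170.877,10.622 52.145,105.338 97.560,51.688 183.922,89.835 170.878,80.909.

Run 3: the run's S936 means `#0000ff` (cut). The run is open, so emit a `<polyline>` with points (Y-flipped): 149.385,116.799 34.542,29.410 50.217,159.754 71.837,114.317 182.061,121.350.

Run 4: power S936 maps to stroke `#0000ff` (cut). The run is open, so emit a `<polyline>` with points (Y-flipped): 77.318,54.252 90.638,59.929 103.159,60.385 114.882,55.619 125.806,45.631.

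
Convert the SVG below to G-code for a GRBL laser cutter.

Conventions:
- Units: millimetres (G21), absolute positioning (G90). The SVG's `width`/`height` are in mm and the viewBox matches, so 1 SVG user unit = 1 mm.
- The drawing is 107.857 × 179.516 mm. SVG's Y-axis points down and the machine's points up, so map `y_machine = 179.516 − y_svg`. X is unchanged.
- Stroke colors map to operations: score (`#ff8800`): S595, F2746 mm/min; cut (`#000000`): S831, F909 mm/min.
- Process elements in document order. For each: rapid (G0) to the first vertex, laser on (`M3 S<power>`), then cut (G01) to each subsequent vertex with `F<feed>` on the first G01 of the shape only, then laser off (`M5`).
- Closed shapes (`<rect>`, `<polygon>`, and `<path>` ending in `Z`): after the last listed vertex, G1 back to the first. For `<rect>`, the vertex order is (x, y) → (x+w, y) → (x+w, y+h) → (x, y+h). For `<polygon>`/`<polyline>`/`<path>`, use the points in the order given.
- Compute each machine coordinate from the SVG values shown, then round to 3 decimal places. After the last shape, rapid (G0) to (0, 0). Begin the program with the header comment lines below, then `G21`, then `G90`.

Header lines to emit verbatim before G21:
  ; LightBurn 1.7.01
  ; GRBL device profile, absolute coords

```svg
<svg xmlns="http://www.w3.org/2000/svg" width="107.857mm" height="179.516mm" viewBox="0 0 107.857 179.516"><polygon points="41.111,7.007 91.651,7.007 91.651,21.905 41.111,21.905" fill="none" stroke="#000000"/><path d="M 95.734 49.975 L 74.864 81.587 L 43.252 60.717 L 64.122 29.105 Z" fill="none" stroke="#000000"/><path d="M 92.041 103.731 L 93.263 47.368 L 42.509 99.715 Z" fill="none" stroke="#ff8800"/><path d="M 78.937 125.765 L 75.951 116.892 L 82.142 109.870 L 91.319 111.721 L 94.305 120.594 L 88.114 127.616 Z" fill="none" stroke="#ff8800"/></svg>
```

; LightBurn 1.7.01
; GRBL device profile, absolute coords
G21
G90
G0 X41.111 Y172.509
M3 S831
G01 X91.651 Y172.509 F909
G01 X91.651 Y157.611
G01 X41.111 Y157.611
G01 X41.111 Y172.509
M5
G0 X95.734 Y129.541
M3 S831
G01 X74.864 Y97.929 F909
G01 X43.252 Y118.799
G01 X64.122 Y150.411
G01 X95.734 Y129.541
M5
G0 X92.041 Y75.785
M3 S595
G01 X93.263 Y132.148 F2746
G01 X42.509 Y79.801
G01 X92.041 Y75.785
M5
G0 X78.937 Y53.751
M3 S595
G01 X75.951 Y62.624 F2746
G01 X82.142 Y69.646
G01 X91.319 Y67.795
G01 X94.305 Y58.922
G01 X88.114 Y51.900
G01 X78.937 Y53.751
M5
G0 X0.000 Y0.000

viewBox `0 0 107.857 179.516` with mm width/height → 1 unit = 1 mm. Flip: y_m = 179.516 − y_svg.

**Shape 1** — `<polygon>` rectangle, stroke `#000000` → cut (S831, F909). Machine vertices: (41.111,172.509) → (91.651,172.509) → (91.651,157.611) → (41.111,157.611) → (41.111,172.509). Closed: final G1 returns to the first vertex.

**Shape 2** — `<path>` regular polygon, stroke `#000000` → cut (S831, F909). Machine vertices: (95.734,129.541) → (74.864,97.929) → (43.252,118.799) → (64.122,150.411) → (95.734,129.541). Closed: final G1 returns to the first vertex.

**Shape 3** — `<path>` closed polygon, stroke `#ff8800` → score (S595, F2746). Machine vertices: (92.041,75.785) → (93.263,132.148) → (42.509,79.801) → (92.041,75.785). Closed: final G1 returns to the first vertex.

**Shape 4** — `<path>` regular polygon, stroke `#ff8800` → score (S595, F2746). Machine vertices: (78.937,53.751) → (75.951,62.624) → (82.142,69.646) → (91.319,67.795) → (94.305,58.922) → (88.114,51.900) → (78.937,53.751). Closed: final G1 returns to the first vertex.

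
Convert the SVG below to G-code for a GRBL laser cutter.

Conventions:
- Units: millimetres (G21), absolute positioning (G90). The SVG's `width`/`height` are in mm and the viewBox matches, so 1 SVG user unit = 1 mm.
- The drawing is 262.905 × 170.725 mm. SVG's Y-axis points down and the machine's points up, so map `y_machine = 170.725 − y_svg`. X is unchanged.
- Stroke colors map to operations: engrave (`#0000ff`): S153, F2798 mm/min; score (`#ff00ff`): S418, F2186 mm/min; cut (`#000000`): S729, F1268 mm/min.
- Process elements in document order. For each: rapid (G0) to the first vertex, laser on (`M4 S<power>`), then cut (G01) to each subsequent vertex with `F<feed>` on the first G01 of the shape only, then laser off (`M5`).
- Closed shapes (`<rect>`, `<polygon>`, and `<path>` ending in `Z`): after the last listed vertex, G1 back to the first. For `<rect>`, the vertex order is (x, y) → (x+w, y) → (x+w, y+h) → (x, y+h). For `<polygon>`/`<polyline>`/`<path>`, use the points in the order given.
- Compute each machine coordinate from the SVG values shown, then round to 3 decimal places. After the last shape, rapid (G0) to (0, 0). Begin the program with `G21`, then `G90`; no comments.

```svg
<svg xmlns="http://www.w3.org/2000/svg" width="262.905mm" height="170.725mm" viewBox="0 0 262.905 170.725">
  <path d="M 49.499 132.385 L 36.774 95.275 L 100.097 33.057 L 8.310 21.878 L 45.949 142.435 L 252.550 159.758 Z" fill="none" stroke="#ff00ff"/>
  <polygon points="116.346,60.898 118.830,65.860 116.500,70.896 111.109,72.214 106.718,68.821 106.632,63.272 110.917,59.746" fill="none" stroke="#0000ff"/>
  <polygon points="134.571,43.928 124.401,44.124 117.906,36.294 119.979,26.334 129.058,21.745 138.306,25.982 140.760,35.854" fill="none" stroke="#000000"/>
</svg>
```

G21
G90
G0 X49.499 Y38.340
M4 S418
G01 X36.774 Y75.450 F2186
G01 X100.097 Y137.668
G01 X8.310 Y148.847
G01 X45.949 Y28.290
G01 X252.550 Y10.967
G01 X49.499 Y38.340
M5
G0 X116.346 Y109.827
M4 S153
G01 X118.830 Y104.865 F2798
G01 X116.500 Y99.829
G01 X111.109 Y98.511
G01 X106.718 Y101.904
G01 X106.632 Y107.453
G01 X110.917 Y110.979
G01 X116.346 Y109.827
M5
G0 X134.571 Y126.797
M4 S729
G01 X124.401 Y126.601 F1268
G01 X117.906 Y134.431
G01 X119.979 Y144.391
G01 X129.058 Y148.980
G01 X138.306 Y144.743
G01 X140.760 Y134.871
G01 X134.571 Y126.797
M5
G0 X0.000 Y0.000

Since the viewBox matches the mm dimensions, user units are millimetres directly. The only transform is the Y-flip y_m = 170.725 − y_svg.

Shape 1 is a closed polygon drawn with `<path>`. Its stroke #ff00ff means score at S418, F2186. After flipping Y the toolpath is (49.499,38.340) → (36.774,75.450) → (100.097,137.668) → (8.310,148.847) → (45.949,28.290) → (252.550,10.967) → (49.499,38.340), returning to the start.

Shape 2 is a regular polygon drawn with `<polygon>`. Its stroke #0000ff means engrave at S153, F2798. After flipping Y the toolpath is (116.346,109.827) → (118.830,104.865) → (116.500,99.829) → (111.109,98.511) → (106.718,101.904) → (106.632,107.453) → (110.917,110.979) → (116.346,109.827), returning to the start.

Shape 3 is a regular polygon drawn with `<polygon>`. Its stroke #000000 means cut at S729, F1268. After flipping Y the toolpath is (134.571,126.797) → (124.401,126.601) → (117.906,134.431) → (119.979,144.391) → (129.058,148.980) → (138.306,144.743) → (140.760,134.871) → (134.571,126.797), returning to the start.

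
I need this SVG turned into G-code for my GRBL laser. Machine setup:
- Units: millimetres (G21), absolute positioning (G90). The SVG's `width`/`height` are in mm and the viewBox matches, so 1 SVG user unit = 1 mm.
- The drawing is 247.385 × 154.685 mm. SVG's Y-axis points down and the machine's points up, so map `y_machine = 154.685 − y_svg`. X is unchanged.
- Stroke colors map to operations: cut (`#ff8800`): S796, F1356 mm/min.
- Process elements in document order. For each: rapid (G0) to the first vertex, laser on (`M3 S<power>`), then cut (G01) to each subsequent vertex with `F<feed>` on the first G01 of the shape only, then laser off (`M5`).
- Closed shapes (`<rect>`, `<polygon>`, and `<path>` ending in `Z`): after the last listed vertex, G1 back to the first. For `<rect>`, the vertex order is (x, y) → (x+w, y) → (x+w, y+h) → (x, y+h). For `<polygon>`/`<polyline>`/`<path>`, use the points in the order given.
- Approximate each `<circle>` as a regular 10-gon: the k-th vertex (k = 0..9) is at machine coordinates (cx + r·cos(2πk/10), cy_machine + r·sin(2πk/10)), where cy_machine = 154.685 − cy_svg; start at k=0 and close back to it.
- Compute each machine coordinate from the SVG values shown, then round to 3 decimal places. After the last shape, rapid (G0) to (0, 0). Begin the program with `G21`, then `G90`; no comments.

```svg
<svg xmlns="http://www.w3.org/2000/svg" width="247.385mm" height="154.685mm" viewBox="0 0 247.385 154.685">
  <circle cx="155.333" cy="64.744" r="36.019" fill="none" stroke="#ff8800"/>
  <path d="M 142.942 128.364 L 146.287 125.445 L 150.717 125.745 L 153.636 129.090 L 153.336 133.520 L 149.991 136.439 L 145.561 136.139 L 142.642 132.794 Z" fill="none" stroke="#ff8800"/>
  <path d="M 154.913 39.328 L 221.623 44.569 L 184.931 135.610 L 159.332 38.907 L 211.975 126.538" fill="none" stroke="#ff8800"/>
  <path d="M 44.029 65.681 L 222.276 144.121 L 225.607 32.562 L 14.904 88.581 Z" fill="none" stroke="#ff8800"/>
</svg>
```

G21
G90
G0 X191.352 Y89.941
M3 S796
G01 X184.473 Y111.112 F1356
G01 X166.463 Y124.197
G01 X144.203 Y124.197
G01 X126.193 Y111.112
G01 X119.314 Y89.941
G01 X126.193 Y68.770
G01 X144.203 Y55.685
G01 X166.463 Y55.685
G01 X184.473 Y68.770
G01 X191.352 Y89.941
M5
G0 X142.942 Y26.321
M3 S796
G01 X146.287 Y29.240 F1356
G01 X150.717 Y28.940
G01 X153.636 Y25.595
G01 X153.336 Y21.165
G01 X149.991 Y18.246
G01 X145.561 Y18.546
G01 X142.642 Y21.891
G01 X142.942 Y26.321
M5
G0 X154.913 Y115.357
M3 S796
G01 X221.623 Y110.116 F1356
G01 X184.931 Y19.075
G01 X159.332 Y115.778
G01 X211.975 Y28.147
M5
G0 X44.029 Y89.004
M3 S796
G01 X222.276 Y10.564 F1356
G01 X225.607 Y122.123
G01 X14.904 Y66.104
G01 X44.029 Y89.004
M5
G0 X0.000 Y0.000

1 u = 1 mm; y_m = 154.685 − y.

[1] `<circle>` circle, #ff8800→cut S796 F1356: (191.352,89.941) → (184.473,111.112) → (166.463,124.197) → (144.203,124.197) → (126.193,111.112) → (119.314,89.941) → (126.193,68.770) → (144.203,55.685) → (166.463,55.685) → (184.473,68.770) → (191.352,89.941) (closed)

[2] `<path>` regular polygon, #ff8800→cut S796 F1356: (142.942,26.321) → (146.287,29.240) → (150.717,28.940) → (153.636,25.595) → (153.336,21.165) → (149.991,18.246) → (145.561,18.546) → (142.642,21.891) → (142.942,26.321) (closed)

[3] `<path>` open polyline, #ff8800→cut S796 F1356: (154.913,115.357) → (221.623,110.116) → (184.931,19.075) → (159.332,115.778) → (211.975,28.147)

[4] `<path>` closed polygon, #ff8800→cut S796 F1356: (44.029,89.004) → (222.276,10.564) → (225.607,122.123) → (14.904,66.104) → (44.029,89.004) (closed)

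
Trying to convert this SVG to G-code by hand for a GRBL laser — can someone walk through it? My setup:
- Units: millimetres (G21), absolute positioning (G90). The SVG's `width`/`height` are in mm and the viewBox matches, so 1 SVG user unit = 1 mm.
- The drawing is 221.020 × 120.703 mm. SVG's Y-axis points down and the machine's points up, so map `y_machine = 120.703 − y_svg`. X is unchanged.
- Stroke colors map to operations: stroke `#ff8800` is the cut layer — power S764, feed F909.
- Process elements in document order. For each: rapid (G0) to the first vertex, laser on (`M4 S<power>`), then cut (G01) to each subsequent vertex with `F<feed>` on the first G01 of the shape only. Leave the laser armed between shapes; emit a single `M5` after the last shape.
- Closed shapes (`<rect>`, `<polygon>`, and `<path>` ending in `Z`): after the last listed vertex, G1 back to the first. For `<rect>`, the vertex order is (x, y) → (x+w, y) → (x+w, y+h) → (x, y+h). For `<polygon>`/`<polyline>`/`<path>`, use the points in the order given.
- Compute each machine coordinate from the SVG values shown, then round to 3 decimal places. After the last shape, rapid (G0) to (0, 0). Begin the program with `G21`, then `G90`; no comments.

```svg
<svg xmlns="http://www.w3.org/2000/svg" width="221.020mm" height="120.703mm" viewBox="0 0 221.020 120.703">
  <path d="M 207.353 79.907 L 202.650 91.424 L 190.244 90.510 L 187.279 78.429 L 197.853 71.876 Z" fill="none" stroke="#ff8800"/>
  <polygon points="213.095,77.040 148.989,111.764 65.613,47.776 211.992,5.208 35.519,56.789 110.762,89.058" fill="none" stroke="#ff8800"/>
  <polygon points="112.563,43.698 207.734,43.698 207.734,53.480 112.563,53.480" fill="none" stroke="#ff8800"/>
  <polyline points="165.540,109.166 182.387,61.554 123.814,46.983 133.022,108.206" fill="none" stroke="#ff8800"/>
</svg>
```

G21
G90
G0 X207.353 Y40.796
M4 S764
G01 X202.650 Y29.279 F909
G01 X190.244 Y30.193
G01 X187.279 Y42.274
G01 X197.853 Y48.827
G01 X207.353 Y40.796
G0 X213.095 Y43.663
M4 S764
G01 X148.989 Y8.939 F909
G01 X65.613 Y72.927
G01 X211.992 Y115.495
G01 X35.519 Y63.914
G01 X110.762 Y31.645
G01 X213.095 Y43.663
G0 X112.563 Y77.005
M4 S764
G01 X207.734 Y77.005 F909
G01 X207.734 Y67.223
G01 X112.563 Y67.223
G01 X112.563 Y77.005
G0 X165.540 Y11.537
M4 S764
G01 X182.387 Y59.149 F909
G01 X123.814 Y73.720
G01 X133.022 Y12.497
M5
G0 X0.000 Y0.000

1 u = 1 mm; y_m = 120.703 − y.

[1] `<path>` regular polygon, #ff8800→cut S764 F909: (207.353,40.796) → (202.650,29.279) → (190.244,30.193) → (187.279,42.274) → (197.853,48.827) → (207.353,40.796) (closed)

[2] `<polygon>` closed polygon, #ff8800→cut S764 F909: (213.095,43.663) → (148.989,8.939) → (65.613,72.927) → (211.992,115.495) → (35.519,63.914) → (110.762,31.645) → (213.095,43.663) (closed)

[3] `<polygon>` rectangle, #ff8800→cut S764 F909: (112.563,77.005) → (207.734,77.005) → (207.734,67.223) → (112.563,67.223) → (112.563,77.005) (closed)

[4] `<polyline>` open polyline, #ff8800→cut S764 F909: (165.540,11.537) → (182.387,59.149) → (123.814,73.720) → (133.022,12.497)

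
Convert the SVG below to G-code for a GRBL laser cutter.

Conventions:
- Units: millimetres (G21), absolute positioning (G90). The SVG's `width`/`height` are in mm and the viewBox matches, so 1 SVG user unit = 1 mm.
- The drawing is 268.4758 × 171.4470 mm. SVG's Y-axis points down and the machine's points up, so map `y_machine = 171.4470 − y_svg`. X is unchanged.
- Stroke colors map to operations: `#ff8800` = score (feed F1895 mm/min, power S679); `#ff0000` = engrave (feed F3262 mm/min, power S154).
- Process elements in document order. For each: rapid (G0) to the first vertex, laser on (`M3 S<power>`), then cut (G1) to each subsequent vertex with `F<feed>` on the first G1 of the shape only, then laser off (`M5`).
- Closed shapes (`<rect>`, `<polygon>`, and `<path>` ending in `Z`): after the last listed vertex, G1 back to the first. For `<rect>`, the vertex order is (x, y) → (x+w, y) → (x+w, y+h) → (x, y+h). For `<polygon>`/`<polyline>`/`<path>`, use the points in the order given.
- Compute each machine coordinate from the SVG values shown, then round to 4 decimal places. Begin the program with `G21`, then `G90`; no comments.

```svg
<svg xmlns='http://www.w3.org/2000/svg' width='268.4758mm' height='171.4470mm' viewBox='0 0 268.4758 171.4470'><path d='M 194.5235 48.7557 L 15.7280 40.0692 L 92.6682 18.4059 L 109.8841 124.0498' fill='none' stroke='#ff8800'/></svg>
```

1 u = 1 mm; y_m = 171.4470 − y.

[1] `<path>` open polyline, #ff8800→score S679 F1895: (194.5235,122.6913) → (15.7280,131.3778) → (92.6682,153.0411) → (109.8841,47.3972)

G21
G90
G0 X194.5235 Y122.6913
M3 S679
G1 X15.7280 Y131.3778 F1895
G1 X92.6682 Y153.0411
G1 X109.8841 Y47.3972
M5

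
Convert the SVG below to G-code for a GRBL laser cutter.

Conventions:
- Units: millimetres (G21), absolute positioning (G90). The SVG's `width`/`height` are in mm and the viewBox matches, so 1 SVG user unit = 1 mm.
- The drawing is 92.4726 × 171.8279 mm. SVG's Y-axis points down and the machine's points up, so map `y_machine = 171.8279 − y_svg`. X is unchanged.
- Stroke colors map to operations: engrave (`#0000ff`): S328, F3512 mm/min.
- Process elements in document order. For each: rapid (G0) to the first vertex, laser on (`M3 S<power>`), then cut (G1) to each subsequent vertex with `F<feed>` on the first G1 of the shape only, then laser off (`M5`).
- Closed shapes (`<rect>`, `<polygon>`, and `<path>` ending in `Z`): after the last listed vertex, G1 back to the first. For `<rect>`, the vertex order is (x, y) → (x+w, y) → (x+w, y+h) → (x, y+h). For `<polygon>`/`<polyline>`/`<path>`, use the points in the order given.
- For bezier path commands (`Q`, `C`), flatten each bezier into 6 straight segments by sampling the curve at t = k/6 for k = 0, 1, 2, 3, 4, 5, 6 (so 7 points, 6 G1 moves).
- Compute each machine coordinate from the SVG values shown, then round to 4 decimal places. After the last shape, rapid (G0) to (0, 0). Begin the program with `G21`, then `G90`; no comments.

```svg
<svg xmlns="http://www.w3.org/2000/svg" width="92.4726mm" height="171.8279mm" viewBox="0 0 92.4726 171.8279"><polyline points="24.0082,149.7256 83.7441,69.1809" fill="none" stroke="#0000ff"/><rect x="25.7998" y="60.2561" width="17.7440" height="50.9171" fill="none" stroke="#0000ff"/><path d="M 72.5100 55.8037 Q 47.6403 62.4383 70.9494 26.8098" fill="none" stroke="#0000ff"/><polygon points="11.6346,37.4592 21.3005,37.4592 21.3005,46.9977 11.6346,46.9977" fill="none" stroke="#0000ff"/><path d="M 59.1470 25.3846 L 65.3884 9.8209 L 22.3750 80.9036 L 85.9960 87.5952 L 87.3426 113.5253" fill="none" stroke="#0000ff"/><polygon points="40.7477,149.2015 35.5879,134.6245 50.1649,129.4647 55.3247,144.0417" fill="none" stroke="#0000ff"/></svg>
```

Since the viewBox matches the mm dimensions, user units are millimetres directly. The only transform is the Y-flip y_m = 171.8279 − y_svg.

Shape 1 is a line segment drawn with `<polyline>`. Its stroke #0000ff means engrave at S328, F3512. After flipping Y the toolpath is (24.0082,22.1023) → (83.7441,102.6470).

Shape 2 is a rectangle drawn with `<rect>`. Its stroke #0000ff means engrave at S328, F3512. After flipping Y the toolpath is (25.7998,111.5718) → (43.5438,111.5718) → (43.5438,60.6547) → (25.7998,60.6547) → (25.7998,111.5718), returning to the start.

Shape 3 is a quadratic bezier drawn with `<path>`. Its stroke #0000ff means engrave at S328, F3512. After flipping Y the toolpath is (72.5100,116.0242) → (65.5584,114.9866) → (61.2834,116.2970) → (59.6850,119.9554) → (60.7632,125.9617) → (64.5180,134.3159) → (70.9494,145.0181).

Shape 4 is a rectangle drawn with `<polygon>`. Its stroke #0000ff means engrave at S328, F3512. After flipping Y the toolpath is (11.6346,134.3687) → (21.3005,134.3687) → (21.3005,124.8302) → (11.6346,124.8302) → (11.6346,134.3687), returning to the start.

Shape 5 is a open polyline drawn with `<path>`. Its stroke #0000ff means engrave at S328, F3512. After flipping Y the toolpath is (59.1470,146.4433) → (65.3884,162.0070) → (22.3750,90.9243) → (85.9960,84.2327) → (87.3426,58.3026).

Shape 6 is a regular polygon drawn with `<polygon>`. Its stroke #0000ff means engrave at S328, F3512. After flipping Y the toolpath is (40.7477,22.6264) → (35.5879,37.2034) → (50.1649,42.3632) → (55.3247,27.7862) → (40.7477,22.6264), returning to the start.

G21
G90
G0 X24.0082 Y22.1023
M3 S328
G1 X83.7441 Y102.6470 F3512
M5
G0 X25.7998 Y111.5718
M3 S328
G1 X43.5438 Y111.5718 F3512
G1 X43.5438 Y60.6547
G1 X25.7998 Y60.6547
G1 X25.7998 Y111.5718
M5
G0 X72.5100 Y116.0242
M3 S328
G1 X65.5584 Y114.9866 F3512
G1 X61.2834 Y116.2970
G1 X59.6850 Y119.9554
G1 X60.7632 Y125.9617
G1 X64.5180 Y134.3159
G1 X70.9494 Y145.0181
M5
G0 X11.6346 Y134.3687
M3 S328
G1 X21.3005 Y134.3687 F3512
G1 X21.3005 Y124.8302
G1 X11.6346 Y124.8302
G1 X11.6346 Y134.3687
M5
G0 X59.1470 Y146.4433
M3 S328
G1 X65.3884 Y162.0070 F3512
G1 X22.3750 Y90.9243
G1 X85.9960 Y84.2327
G1 X87.3426 Y58.3026
M5
G0 X40.7477 Y22.6264
M3 S328
G1 X35.5879 Y37.2034 F3512
G1 X50.1649 Y42.3632
G1 X55.3247 Y27.7862
G1 X40.7477 Y22.6264
M5
G0 X0.0000 Y0.0000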